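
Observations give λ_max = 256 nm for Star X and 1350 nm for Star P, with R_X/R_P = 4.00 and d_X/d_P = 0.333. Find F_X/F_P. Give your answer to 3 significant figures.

1.12×10^5

Wien's law: T_X/T_P = λ_P/λ_X = 1350/256 = 5.273.
L_X/L_P = (R_X/R_P)²(T_X/T_P)⁴ = (4.00)²(5.273)⁴ = 1.237×10^4.
F_X/F_P = (L_X/L_P)/(d_X/d_P)² = 1.237×10^4/(0.333)² = 1.116×10^5.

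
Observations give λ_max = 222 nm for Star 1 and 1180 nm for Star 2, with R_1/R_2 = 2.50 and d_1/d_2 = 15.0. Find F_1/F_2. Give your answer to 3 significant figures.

Wien's law: T_1/T_2 = λ_2/λ_1 = 1180/222 = 5.315.
L_1/L_2 = (R_1/R_2)²(T_1/T_2)⁴ = (2.50)²(5.315)⁴ = 4989.
F_1/F_2 = (L_1/L_2)/(d_1/d_2)² = 4989/(15.0)² = 22.17.

22.2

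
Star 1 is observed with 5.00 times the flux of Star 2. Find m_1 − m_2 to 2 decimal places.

m_1 − m_2 = −2.5 log₁₀(F_1/F_2) = −2.5 log₁₀(5.00) = −2.5 × (0.699) = -1.747.

-1.75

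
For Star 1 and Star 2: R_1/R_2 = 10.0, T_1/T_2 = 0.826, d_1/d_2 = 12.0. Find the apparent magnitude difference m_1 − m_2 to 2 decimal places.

1.23

L_1/L_2 = (10.0)²(0.826)⁴ = 46.55.
F_1/F_2 = (L_1/L_2)/(d_1/d_2)² = 46.55/144.0 = 0.3233.
m_1 − m_2 = −2.5 log₁₀(0.3233) = 1.23.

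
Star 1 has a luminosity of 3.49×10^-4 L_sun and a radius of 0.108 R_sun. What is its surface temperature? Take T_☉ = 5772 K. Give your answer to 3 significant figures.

2.40×10^3 K

T/T_☉ = (L/L_☉)^(1/4) / (R/R_☉)^(1/2)
T = 5772 × (3.49×10^-4)^(1/4) / √(0.108) = 5772 × 0.1367 / 0.3286 = 2401 K.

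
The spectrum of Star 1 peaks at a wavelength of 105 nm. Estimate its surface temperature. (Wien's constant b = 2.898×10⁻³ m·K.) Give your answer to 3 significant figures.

2.76×10^4 K

T = b/λ_max = 2.898×10⁻³ / (105×10⁻⁹) = 2.760×10^4 K.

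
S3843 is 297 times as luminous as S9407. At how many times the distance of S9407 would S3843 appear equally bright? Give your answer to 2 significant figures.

Equal flux requires L_S3843/d_S3843² = L_S9407/d_S9407², so d_S3843/d_S9407 = √(L_S3843/L_S9407)
= √(297) = 17.23.

17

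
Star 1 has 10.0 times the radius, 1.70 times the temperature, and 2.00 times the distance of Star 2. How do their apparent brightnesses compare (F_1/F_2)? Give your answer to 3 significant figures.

209

L_1/L_2 = (R_1/R_2)²(T_1/T_2)⁴ = (10.0)² × (1.70)⁴ = 835.2.
F_1/F_2 = (L_1/L_2)/(d_1/d_2)² = 835.2 / (2.00)² = 208.8.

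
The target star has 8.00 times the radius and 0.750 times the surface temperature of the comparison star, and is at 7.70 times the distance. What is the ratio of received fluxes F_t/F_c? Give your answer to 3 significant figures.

L_t/L_c = (R_t/R_c)²(T_t/T_c)⁴ = (8.00)² × (0.750)⁴ = 20.25.
F_t/F_c = (L_t/L_c)/(d_t/d_c)² = 20.25 / (7.70)² = 0.3415.

0.342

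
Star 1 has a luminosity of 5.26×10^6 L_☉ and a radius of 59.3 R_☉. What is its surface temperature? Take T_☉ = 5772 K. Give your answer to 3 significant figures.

3.59×10^4 K

T/T_☉ = (L/L_☉)^(1/4) / (R/R_☉)^(1/2)
T = 5772 × (5.26×10^6)^(1/4) / √(59.3) = 5772 × 47.89 / 7.701 = 3.590×10^4 K.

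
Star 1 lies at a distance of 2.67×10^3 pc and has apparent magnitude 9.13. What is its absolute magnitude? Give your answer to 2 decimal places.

-3.00

M = m − 5 log₁₀(d/10 pc) = 9.13 − 5 log₁₀(2.67×10^3/10)
  = 9.13 − 5 × 2.427 = 9.13 − 12.13 = -3.00.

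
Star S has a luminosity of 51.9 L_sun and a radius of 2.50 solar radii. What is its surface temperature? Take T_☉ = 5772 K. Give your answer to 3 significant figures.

9.80×10^3 K

T/T_☉ = (L/L_☉)^(1/4) / (R/R_☉)^(1/2)
T = 5772 × (51.9)^(1/4) / √(2.50) = 5772 × 2.684 / 1.581 = 9798 K.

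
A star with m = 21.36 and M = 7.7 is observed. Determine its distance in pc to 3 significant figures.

m − M = 5 log₁₀(d/10 pc)
21.36 − (7.7) = 13.66 = 5 log₁₀(d/10)
d = 10 × 10^(13.66/5) = 10 × 10^2.732 = 5395 pc.

5.40×10^3 pc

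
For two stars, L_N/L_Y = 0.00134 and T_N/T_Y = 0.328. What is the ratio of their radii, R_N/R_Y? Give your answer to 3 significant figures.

0.340

L ∝ R²T⁴ gives R ∝ √L / T², so
R_N/R_Y = √(0.00134) / (0.328)² = 0.03661 / 0.1076 = 0.3403.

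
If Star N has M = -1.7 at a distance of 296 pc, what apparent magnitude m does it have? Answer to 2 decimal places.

m = M + 5 log₁₀(d/10 pc) = -1.7 + 5 log₁₀(296/10)
  = -1.7 + 5 × 1.471 = -1.7 + 7.36 = 5.66.

5.66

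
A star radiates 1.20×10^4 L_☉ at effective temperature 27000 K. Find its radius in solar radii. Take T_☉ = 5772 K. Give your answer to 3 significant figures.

5.01 solar radii

R/R_☉ = √(L/L_☉) / (T/T_☉)² = √(1.20×10^4) / (4.678)²
       = 109.5 / 21.88 = 5.006.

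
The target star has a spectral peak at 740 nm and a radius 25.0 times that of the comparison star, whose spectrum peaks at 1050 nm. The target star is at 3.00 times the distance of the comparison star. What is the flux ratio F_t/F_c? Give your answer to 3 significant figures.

Wien's law: T_t/T_c = λ_c/λ_t = 1050/740 = 1.419.
L_t/L_c = (R_t/R_c)²(T_t/T_c)⁴ = (25.0)²(1.419)⁴ = 2533.
F_t/F_c = (L_t/L_c)/(d_t/d_c)² = 2533/(3.00)² = 281.5.

281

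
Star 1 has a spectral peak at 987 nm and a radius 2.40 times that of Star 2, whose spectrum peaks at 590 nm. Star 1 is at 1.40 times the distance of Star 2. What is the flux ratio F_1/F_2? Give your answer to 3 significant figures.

Wien's law: T_1/T_2 = λ_2/λ_1 = 590/987 = 0.5978.
L_1/L_2 = (R_1/R_2)²(T_1/T_2)⁴ = (2.40)²(0.5978)⁴ = 0.7355.
F_1/F_2 = (L_1/L_2)/(d_1/d_2)² = 0.7355/(1.40)² = 0.3752.

0.375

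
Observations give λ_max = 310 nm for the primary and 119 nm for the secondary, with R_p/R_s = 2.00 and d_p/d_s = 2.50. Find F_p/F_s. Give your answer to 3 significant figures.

Wien's law: T_p/T_s = λ_s/λ_p = 119/310 = 0.3839.
L_p/L_s = (R_p/R_s)²(T_p/T_s)⁴ = (2.00)²(0.3839)⁴ = 0.08686.
F_p/F_s = (L_p/L_s)/(d_p/d_s)² = 0.08686/(2.50)² = 0.01390.

0.0139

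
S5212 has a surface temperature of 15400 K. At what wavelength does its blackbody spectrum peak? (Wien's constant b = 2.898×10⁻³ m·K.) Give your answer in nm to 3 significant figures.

188 nm

λ_max = b/T = 2.898×10⁻³ / 15400 = 1.88×10^-7 m = 188.2 nm.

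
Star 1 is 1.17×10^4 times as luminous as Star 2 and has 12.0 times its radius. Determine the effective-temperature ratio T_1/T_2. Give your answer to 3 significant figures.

3.00

L ∝ R²T⁴ gives T ∝ (L/R²)^(1/4), so
T_1/T_2 = (1.17×10^4 / 12.0²)^(1/4) = (81.25)^(1/4) = 3.002.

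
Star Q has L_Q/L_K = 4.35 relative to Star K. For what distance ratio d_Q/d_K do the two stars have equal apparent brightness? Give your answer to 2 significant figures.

2.1

Equal flux requires L_Q/d_Q² = L_K/d_K², so d_Q/d_K = √(L_Q/L_K)
= √(4.35) = 2.086.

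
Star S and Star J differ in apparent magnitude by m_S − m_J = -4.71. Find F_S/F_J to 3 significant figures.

76.6

F_S/F_J = 10^(−(m_S − m_J)/2.5) = 10^(4.71/2.5) = 10^1.884 = 76.56.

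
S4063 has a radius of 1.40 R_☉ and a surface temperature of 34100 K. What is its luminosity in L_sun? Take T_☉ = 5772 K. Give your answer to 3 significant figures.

2.39×10^3 L_sun

L/L_☉ = (R/R_☉)² (T/T_☉)⁴ = (1.40)² × (34100/5772)⁴
       = 1.960 × (5.908)⁴ = 1.960 × 1218 = 2388.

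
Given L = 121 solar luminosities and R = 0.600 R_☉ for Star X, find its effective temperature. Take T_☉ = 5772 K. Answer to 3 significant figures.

T/T_☉ = (L/L_☉)^(1/4) / (R/R_☉)^(1/2)
T = 5772 × (121)^(1/4) / √(0.600) = 5772 × 3.317 / 0.7746 = 2.471×10^4 K.

2.47×10^4 K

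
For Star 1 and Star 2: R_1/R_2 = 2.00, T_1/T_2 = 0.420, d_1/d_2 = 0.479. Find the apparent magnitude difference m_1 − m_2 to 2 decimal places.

0.66

L_1/L_2 = (2.00)²(0.420)⁴ = 0.1245.
F_1/F_2 = (L_1/L_2)/(d_1/d_2)² = 0.1245/0.2294 = 0.5425.
m_1 − m_2 = −2.5 log₁₀(0.5425) = 0.66.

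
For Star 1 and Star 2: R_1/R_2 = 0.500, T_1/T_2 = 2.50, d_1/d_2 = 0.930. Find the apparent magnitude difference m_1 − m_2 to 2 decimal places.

-2.63

L_1/L_2 = (0.500)²(2.50)⁴ = 9.766.
F_1/F_2 = (L_1/L_2)/(d_1/d_2)² = 9.766/0.8649 = 11.29.
m_1 − m_2 = −2.5 log₁₀(11.29) = -2.63.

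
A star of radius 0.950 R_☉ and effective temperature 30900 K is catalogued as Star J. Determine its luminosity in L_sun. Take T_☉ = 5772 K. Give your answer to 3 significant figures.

L/L_☉ = (R/R_☉)² (T/T_☉)⁴ = (0.950)² × (30900/5772)⁴
       = 0.9025 × (5.353)⁴ = 0.9025 × 821.4 = 741.3.

741 L_sun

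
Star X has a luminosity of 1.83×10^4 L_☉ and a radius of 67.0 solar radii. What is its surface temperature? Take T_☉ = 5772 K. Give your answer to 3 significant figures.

T/T_☉ = (L/L_☉)^(1/4) / (R/R_☉)^(1/2)
T = 5772 × (1.83×10^4)^(1/4) / √(67.0) = 5772 × 11.63 / 8.185 = 8202 K.

8.20×10^3 K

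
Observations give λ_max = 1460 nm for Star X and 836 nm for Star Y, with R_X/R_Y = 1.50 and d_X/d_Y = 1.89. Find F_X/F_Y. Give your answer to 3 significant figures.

0.0677

Wien's law: T_X/T_Y = λ_Y/λ_X = 836/1460 = 0.5726.
L_X/L_Y = (R_X/R_Y)²(T_X/T_Y)⁴ = (1.50)²(0.5726)⁴ = 0.2419.
F_X/F_Y = (L_X/L_Y)/(d_X/d_Y)² = 0.2419/(1.89)² = 0.06771.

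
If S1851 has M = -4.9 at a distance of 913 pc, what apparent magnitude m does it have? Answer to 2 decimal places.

4.90

m = M + 5 log₁₀(d/10 pc) = -4.9 + 5 log₁₀(913/10)
  = -4.9 + 5 × 1.960 = -4.9 + 9.80 = 4.90.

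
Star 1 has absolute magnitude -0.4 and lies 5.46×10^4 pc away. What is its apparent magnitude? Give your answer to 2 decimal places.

m = M + 5 log₁₀(d/10 pc) = -0.4 + 5 log₁₀(5.46×10^4/10)
  = -0.4 + 5 × 3.737 = -0.4 + 18.69 = 18.29.

18.29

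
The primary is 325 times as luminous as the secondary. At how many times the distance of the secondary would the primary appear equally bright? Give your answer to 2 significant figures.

Equal flux requires L_p/d_p² = L_s/d_s², so d_p/d_s = √(L_p/L_s)
= √(325) = 18.03.

18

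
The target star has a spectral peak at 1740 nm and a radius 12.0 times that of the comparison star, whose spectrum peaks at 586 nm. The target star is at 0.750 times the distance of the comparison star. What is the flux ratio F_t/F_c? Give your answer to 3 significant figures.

3.29

Wien's law: T_t/T_c = λ_c/λ_t = 586/1740 = 0.3368.
L_t/L_c = (R_t/R_c)²(T_t/T_c)⁴ = (12.0)²(0.3368)⁴ = 1.852.
F_t/F_c = (L_t/L_c)/(d_t/d_c)² = 1.852/(0.750)² = 3.293.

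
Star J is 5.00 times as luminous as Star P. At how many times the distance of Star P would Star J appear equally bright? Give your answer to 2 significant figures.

2.2

Equal flux requires L_J/d_J² = L_P/d_P², so d_J/d_P = √(L_J/L_P)
= √(5.00) = 2.236.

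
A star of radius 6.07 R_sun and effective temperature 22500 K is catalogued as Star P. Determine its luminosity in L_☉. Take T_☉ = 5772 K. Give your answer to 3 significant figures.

L/L_☉ = (R/R_☉)² (T/T_☉)⁴ = (6.07)² × (22500/5772)⁴
       = 36.84 × (3.898)⁴ = 36.84 × 230.9 = 8508.

8.51×10^3 L_☉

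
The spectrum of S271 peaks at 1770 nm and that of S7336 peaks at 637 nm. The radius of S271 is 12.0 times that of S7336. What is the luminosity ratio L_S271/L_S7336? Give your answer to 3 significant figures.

Wien's law gives T ∝ 1/λ_max, so T_S271/T_S7336 = λ_S7336/λ_S271 = 637/1770 = 0.3599.
Then L ∝ R²T⁴ gives L_S271/L_S7336 = (12.0)² × (0.3599)⁴ = 144.0 × 0.01678 = 2.416.

2.42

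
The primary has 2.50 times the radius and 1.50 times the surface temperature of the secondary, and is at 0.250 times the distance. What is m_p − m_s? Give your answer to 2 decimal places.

L_p/L_s = (2.50)²(1.50)⁴ = 31.64.
F_p/F_s = (L_p/L_s)/(d_p/d_s)² = 31.64/0.06250 = 506.2.
m_p − m_s = −2.5 log₁₀(506.2) = -6.76.

-6.76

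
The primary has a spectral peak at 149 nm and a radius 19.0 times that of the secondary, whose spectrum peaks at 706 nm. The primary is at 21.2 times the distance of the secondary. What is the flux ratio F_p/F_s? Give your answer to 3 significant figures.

405

Wien's law: T_p/T_s = λ_s/λ_p = 706/149 = 4.738.
L_p/L_s = (R_p/R_s)²(T_p/T_s)⁴ = (19.0)²(4.738)⁴ = 1.820×10^5.
F_p/F_s = (L_p/L_s)/(d_p/d_s)² = 1.820×10^5/(21.2)² = 404.9.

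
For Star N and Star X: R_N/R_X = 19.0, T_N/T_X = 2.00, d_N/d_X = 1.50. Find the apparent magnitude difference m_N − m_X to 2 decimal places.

-8.52

L_N/L_X = (19.0)²(2.00)⁴ = 5776.
F_N/F_X = (L_N/L_X)/(d_N/d_X)² = 5776/2.250 = 2567.
m_N − m_X = −2.5 log₁₀(2567) = -8.52.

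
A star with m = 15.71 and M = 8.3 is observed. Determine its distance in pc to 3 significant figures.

303 pc

m − M = 5 log₁₀(d/10 pc)
15.71 − (8.3) = 7.41 = 5 log₁₀(d/10)
d = 10 × 10^(7.41/5) = 10 × 10^1.482 = 303.4 pc.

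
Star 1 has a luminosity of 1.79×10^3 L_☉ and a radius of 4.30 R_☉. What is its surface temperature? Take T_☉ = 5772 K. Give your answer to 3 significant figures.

1.81×10^4 K

T/T_☉ = (L/L_☉)^(1/4) / (R/R_☉)^(1/2)
T = 5772 × (1.79×10^3)^(1/4) / √(4.30) = 5772 × 6.504 / 2.074 = 1.811×10^4 K.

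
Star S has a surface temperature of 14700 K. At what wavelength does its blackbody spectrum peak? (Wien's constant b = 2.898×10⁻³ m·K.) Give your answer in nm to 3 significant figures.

λ_max = b/T = 2.898×10⁻³ / 14700 = 1.97×10^-7 m = 197.1 nm.

197 nm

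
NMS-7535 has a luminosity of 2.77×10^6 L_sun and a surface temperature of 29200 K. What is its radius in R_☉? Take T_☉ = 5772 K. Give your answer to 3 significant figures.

65.0 R_☉

R/R_☉ = √(L/L_☉) / (T/T_☉)² = √(2.77×10^6) / (5.059)²
       = 1664 / 25.59 = 65.03.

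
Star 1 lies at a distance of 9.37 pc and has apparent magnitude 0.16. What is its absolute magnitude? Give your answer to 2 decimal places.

M = m − 5 log₁₀(d/10 pc) = 0.16 − 5 log₁₀(9.37/10)
  = 0.16 − 5 × -0.028 = 0.16 − -0.14 = 0.30.

0.30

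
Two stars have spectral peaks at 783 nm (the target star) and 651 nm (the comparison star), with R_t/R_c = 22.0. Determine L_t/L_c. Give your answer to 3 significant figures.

231

Wien's law gives T ∝ 1/λ_max, so T_t/T_c = λ_c/λ_t = 651/783 = 0.8314.
Then L ∝ R²T⁴ gives L_t/L_c = (22.0)² × (0.8314)⁴ = 484.0 × 0.4778 = 231.3.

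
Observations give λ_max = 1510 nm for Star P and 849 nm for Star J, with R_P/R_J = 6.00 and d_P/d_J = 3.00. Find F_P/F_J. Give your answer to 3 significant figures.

Wien's law: T_P/T_J = λ_J/λ_P = 849/1510 = 0.5623.
L_P/L_J = (R_P/R_J)²(T_P/T_J)⁴ = (6.00)²(0.5623)⁴ = 3.598.
F_P/F_J = (L_P/L_J)/(d_P/d_J)² = 3.598/(3.00)² = 0.3997.

0.400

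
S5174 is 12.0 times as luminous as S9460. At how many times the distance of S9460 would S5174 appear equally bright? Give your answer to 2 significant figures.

Equal flux requires L_S5174/d_S5174² = L_S9460/d_S9460², so d_S5174/d_S9460 = √(L_S5174/L_S9460)
= √(12.0) = 3.464.

3.5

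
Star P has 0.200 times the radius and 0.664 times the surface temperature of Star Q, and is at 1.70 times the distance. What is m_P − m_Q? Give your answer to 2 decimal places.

6.43

L_P/L_Q = (0.200)²(0.664)⁴ = 0.007776.
F_P/F_Q = (L_P/L_Q)/(d_P/d_Q)² = 0.007776/2.890 = 0.002691.
m_P − m_Q = −2.5 log₁₀(0.002691) = 6.43.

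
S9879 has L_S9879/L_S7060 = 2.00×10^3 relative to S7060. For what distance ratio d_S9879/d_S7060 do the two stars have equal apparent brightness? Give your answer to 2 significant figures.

45

Equal flux requires L_S9879/d_S9879² = L_S7060/d_S7060², so d_S9879/d_S7060 = √(L_S9879/L_S7060)
= √(2.00×10^3) = 44.72.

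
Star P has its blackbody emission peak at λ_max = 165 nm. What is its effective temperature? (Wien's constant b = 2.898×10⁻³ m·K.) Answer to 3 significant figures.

T = b/λ_max = 2.898×10⁻³ / (165×10⁻⁹) = 1.756×10^4 K.

1.76×10^4 K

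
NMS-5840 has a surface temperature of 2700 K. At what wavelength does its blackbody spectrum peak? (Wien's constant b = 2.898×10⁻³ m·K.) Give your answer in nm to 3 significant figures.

λ_max = b/T = 2.898×10⁻³ / 2700 = 1.07×10^-6 m = 1073 nm.

1.07×10^3 nm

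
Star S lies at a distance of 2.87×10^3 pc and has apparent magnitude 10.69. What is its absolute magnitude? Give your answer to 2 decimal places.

M = m − 5 log₁₀(d/10 pc) = 10.69 − 5 log₁₀(2.87×10^3/10)
  = 10.69 − 5 × 2.458 = 10.69 − 12.29 = -1.60.

-1.60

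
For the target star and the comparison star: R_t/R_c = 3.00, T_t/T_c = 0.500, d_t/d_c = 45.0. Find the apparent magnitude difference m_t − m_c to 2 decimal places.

8.89

L_t/L_c = (3.00)²(0.500)⁴ = 0.5625.
F_t/F_c = (L_t/L_c)/(d_t/d_c)² = 0.5625/2025 = 2.778×10^-4.
m_t − m_c = −2.5 log₁₀(2.778×10^-4) = 8.89.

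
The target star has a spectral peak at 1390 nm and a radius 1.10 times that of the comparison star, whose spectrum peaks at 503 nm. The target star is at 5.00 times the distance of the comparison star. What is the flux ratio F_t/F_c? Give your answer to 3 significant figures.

Wien's law: T_t/T_c = λ_c/λ_t = 503/1390 = 0.3619.
L_t/L_c = (R_t/R_c)²(T_t/T_c)⁴ = (1.10)²(0.3619)⁴ = 0.02075.
F_t/F_c = (L_t/L_c)/(d_t/d_c)² = 0.02075/(5.00)² = 8.300×10^-4.

8.30×10^-4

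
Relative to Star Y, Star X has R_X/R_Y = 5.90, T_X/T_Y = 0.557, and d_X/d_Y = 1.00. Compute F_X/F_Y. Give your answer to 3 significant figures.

L_X/L_Y = (R_X/R_Y)²(T_X/T_Y)⁴ = (5.90)² × (0.557)⁴ = 3.351.
F_X/F_Y = (L_X/L_Y)/(d_X/d_Y)² = 3.351 / (1.00)² = 3.351.

3.35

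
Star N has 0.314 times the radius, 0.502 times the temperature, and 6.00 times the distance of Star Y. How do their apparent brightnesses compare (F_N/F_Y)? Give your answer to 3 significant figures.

1.74×10^-4

L_N/L_Y = (R_N/R_Y)²(T_N/T_Y)⁴ = (0.314)² × (0.502)⁴ = 0.006261.
F_N/F_Y = (L_N/L_Y)/(d_N/d_Y)² = 0.006261 / (6.00)² = 1.739×10^-4.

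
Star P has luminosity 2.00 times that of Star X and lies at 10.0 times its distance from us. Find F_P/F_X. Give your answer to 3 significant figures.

F = L/(4πd²), so F_P/F_X = (L_P/L_X) / (d_P/d_X)²
= 2.00 / (10.0)² = 2.00 / 100.0 = 0.02000.

0.0200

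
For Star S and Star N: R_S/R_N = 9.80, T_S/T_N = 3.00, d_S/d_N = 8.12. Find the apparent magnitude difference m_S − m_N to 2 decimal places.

-5.18

L_S/L_N = (9.80)²(3.00)⁴ = 7779.
F_S/F_N = (L_S/L_N)/(d_S/d_N)² = 7779/65.93 = 118.0.
m_S − m_N = −2.5 log₁₀(118.0) = -5.18.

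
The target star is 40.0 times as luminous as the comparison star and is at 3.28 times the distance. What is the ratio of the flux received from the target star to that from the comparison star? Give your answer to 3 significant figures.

3.72

F = L/(4πd²), so F_t/F_c = (L_t/L_c) / (d_t/d_c)²
= 40.0 / (3.28)² = 40.0 / 10.76 = 3.718.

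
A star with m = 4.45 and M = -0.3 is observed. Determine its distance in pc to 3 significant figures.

89.1 pc

m − M = 5 log₁₀(d/10 pc)
4.45 − (-0.3) = 4.75 = 5 log₁₀(d/10)
d = 10 × 10^(4.75/5) = 10 × 10^0.950 = 89.13 pc.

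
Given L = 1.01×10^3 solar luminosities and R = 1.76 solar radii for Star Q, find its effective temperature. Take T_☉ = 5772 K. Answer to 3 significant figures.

2.45×10^4 K

T/T_☉ = (L/L_☉)^(1/4) / (R/R_☉)^(1/2)
T = 5772 × (1.01×10^3)^(1/4) / √(1.76) = 5772 × 5.637 / 1.327 = 2.453×10^4 K.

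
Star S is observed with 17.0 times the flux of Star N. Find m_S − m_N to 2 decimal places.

-3.08

m_S − m_N = −2.5 log₁₀(F_S/F_N) = −2.5 log₁₀(17.0) = −2.5 × (1.230) = -3.076.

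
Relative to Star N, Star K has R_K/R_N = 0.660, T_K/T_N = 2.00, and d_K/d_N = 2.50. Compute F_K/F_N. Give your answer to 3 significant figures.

1.12

L_K/L_N = (R_K/R_N)²(T_K/T_N)⁴ = (0.660)² × (2.00)⁴ = 6.970.
F_K/F_N = (L_K/L_N)/(d_K/d_N)² = 6.970 / (2.50)² = 1.115.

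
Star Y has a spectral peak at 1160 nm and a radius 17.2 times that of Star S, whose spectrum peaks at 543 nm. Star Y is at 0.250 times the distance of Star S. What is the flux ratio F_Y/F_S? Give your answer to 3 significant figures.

Wien's law: T_Y/T_S = λ_S/λ_Y = 543/1160 = 0.4681.
L_Y/L_S = (R_Y/R_S)²(T_Y/T_S)⁴ = (17.2)²(0.4681)⁴ = 14.20.
F_Y/F_S = (L_Y/L_S)/(d_Y/d_S)² = 14.20/(0.250)² = 227.3.

227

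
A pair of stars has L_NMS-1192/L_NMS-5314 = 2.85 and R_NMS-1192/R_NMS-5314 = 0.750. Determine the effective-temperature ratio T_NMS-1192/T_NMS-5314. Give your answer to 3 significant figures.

L ∝ R²T⁴ gives T ∝ (L/R²)^(1/4), so
T_NMS-1192/T_NMS-5314 = (2.85 / 0.750²)^(1/4) = (5.067)^(1/4) = 1.500.

1.50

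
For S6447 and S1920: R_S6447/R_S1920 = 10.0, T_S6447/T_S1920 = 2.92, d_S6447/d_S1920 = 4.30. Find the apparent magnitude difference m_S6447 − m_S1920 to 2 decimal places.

L_S6447/L_S1920 = (10.0)²(2.92)⁴ = 7270.
F_S6447/F_S1920 = (L_S6447/L_S1920)/(d_S6447/d_S1920)² = 7270/18.49 = 393.2.
m_S6447 − m_S1920 = −2.5 log₁₀(393.2) = -6.49.

-6.49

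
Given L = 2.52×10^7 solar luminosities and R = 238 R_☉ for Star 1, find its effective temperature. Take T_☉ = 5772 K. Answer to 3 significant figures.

2.65×10^4 K

T/T_☉ = (L/L_☉)^(1/4) / (R/R_☉)^(1/2)
T = 5772 × (2.52×10^7)^(1/4) / √(238) = 5772 × 70.85 / 15.43 = 2.651×10^4 K.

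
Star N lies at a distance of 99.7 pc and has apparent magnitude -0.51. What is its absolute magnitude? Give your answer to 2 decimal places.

M = m − 5 log₁₀(d/10 pc) = -0.51 − 5 log₁₀(99.7/10)
  = -0.51 − 5 × 0.999 = -0.51 − 4.99 = -5.50.

-5.50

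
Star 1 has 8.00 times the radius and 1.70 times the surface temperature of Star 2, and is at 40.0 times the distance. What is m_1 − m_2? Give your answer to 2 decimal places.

L_1/L_2 = (8.00)²(1.70)⁴ = 534.5.
F_1/F_2 = (L_1/L_2)/(d_1/d_2)² = 534.5/1600 = 0.3341.
m_1 − m_2 = −2.5 log₁₀(0.3341) = 1.19.

1.19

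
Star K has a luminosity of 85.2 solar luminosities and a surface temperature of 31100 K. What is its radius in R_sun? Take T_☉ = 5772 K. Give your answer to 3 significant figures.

0.318 R_sun

R/R_☉ = √(L/L_☉) / (T/T_☉)² = √(85.2) / (5.388)²
       = 9.230 / 29.03 = 0.3179.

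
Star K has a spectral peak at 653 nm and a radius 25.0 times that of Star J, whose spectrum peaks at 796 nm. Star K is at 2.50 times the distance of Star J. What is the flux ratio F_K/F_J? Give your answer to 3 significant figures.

221

Wien's law: T_K/T_J = λ_J/λ_K = 796/653 = 1.219.
L_K/L_J = (R_K/R_J)²(T_K/T_J)⁴ = (25.0)²(1.219)⁴ = 1380.
F_K/F_J = (L_K/L_J)/(d_K/d_J)² = 1380/(2.50)² = 220.8.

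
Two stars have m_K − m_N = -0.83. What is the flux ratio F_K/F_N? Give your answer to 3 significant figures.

F_K/F_N = 10^(−(m_K − m_N)/2.5) = 10^(0.83/2.5) = 10^0.332 = 2.148.

2.15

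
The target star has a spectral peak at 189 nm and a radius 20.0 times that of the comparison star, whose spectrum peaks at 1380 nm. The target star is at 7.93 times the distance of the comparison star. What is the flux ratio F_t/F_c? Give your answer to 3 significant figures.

1.81×10^4

Wien's law: T_t/T_c = λ_c/λ_t = 1380/189 = 7.302.
L_t/L_c = (R_t/R_c)²(T_t/T_c)⁴ = (20.0)²(7.302)⁴ = 1.137×10^6.
F_t/F_c = (L_t/L_c)/(d_t/d_c)² = 1.137×10^6/(7.93)² = 1.808×10^4.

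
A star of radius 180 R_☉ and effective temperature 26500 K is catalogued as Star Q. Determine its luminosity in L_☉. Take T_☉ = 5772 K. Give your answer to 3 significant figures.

1.44×10^7 L_☉

L/L_☉ = (R/R_☉)² (T/T_☉)⁴ = (180)² × (26500/5772)⁴
       = 3.240×10^4 × (4.591)⁴ = 3.240×10^4 × 444.3 = 1.440×10^7.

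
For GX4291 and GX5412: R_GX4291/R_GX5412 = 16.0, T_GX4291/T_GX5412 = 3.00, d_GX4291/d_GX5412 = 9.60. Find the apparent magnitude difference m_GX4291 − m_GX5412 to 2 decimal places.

-5.88

L_GX4291/L_GX5412 = (16.0)²(3.00)⁴ = 2.074×10^4.
F_GX4291/F_GX5412 = (L_GX4291/L_GX5412)/(d_GX4291/d_GX5412)² = 2.074×10^4/92.16 = 225.0.
m_GX4291 − m_GX5412 = −2.5 log₁₀(225.0) = -5.88.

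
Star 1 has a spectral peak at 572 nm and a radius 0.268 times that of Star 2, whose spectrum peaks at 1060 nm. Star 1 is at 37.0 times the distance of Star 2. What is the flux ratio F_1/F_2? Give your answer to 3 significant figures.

Wien's law: T_1/T_2 = λ_2/λ_1 = 1060/572 = 1.853.
L_1/L_2 = (R_1/R_2)²(T_1/T_2)⁴ = (0.268)²(1.853)⁴ = 0.8470.
F_1/F_2 = (L_1/L_2)/(d_1/d_2)² = 0.8470/(37.0)² = 6.187×10^-4.

6.19×10^-4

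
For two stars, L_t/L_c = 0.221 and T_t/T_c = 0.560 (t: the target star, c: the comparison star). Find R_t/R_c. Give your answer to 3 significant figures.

1.50

L ∝ R²T⁴ gives R ∝ √L / T², so
R_t/R_c = √(0.221) / (0.560)² = 0.4701 / 0.3136 = 1.499.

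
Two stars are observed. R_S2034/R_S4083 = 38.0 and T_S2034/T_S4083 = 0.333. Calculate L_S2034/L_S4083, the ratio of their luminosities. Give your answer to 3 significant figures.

17.8

From the Stefan–Boltzmann law, L ∝ R²T⁴, so
L_S2034/L_S4083 = (R_S2034/R_S4083)² (T_S2034/T_S4083)⁴ = (38.0)² × (0.333)⁴ = 1444 × 0.01230 = 17.76.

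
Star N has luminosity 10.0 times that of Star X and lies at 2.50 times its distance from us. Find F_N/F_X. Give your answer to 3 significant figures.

F = L/(4πd²), so F_N/F_X = (L_N/L_X) / (d_N/d_X)²
= 10.0 / (2.50)² = 10.0 / 6.250 = 1.600.

1.60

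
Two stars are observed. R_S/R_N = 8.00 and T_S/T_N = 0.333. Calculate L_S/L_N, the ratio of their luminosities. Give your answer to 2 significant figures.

From the Stefan–Boltzmann law, L ∝ R²T⁴, so
L_S/L_N = (R_S/R_N)² (T_S/T_N)⁴ = (8.00)² × (0.333)⁴ = 64.00 × 0.01230 = 0.7870.

0.79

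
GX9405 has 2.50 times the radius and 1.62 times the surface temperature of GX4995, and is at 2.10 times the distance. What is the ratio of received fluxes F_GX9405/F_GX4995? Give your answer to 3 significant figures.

L_GX9405/L_GX4995 = (R_GX9405/R_GX4995)²(T_GX9405/T_GX4995)⁴ = (2.50)² × (1.62)⁴ = 43.05.
F_GX9405/F_GX4995 = (L_GX9405/L_GX4995)/(d_GX9405/d_GX4995)² = 43.05 / (2.10)² = 9.761.

9.76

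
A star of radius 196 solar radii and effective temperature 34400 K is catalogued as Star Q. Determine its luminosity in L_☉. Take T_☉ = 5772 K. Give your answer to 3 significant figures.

4.85×10^7 L_☉

L/L_☉ = (R/R_☉)² (T/T_☉)⁴ = (196)² × (34400/5772)⁴
       = 3.842×10^4 × (5.960)⁴ = 3.842×10^4 × 1262 = 4.847×10^7.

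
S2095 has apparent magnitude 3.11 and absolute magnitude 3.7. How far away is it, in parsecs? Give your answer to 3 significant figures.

m − M = 5 log₁₀(d/10 pc)
3.11 − (3.7) = -0.59 = 5 log₁₀(d/10)
d = 10 × 10^(-0.59/5) = 10 × 10^-0.118 = 7.621 pc.

7.62 pc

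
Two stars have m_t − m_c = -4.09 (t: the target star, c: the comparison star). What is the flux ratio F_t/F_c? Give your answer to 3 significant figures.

43.3

F_t/F_c = 10^(−(m_t − m_c)/2.5) = 10^(4.09/2.5) = 10^1.636 = 43.25.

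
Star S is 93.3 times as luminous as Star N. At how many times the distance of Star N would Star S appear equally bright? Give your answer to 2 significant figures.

Equal flux requires L_S/d_S² = L_N/d_N², so d_S/d_N = √(L_S/L_N)
= √(93.3) = 9.659.

9.7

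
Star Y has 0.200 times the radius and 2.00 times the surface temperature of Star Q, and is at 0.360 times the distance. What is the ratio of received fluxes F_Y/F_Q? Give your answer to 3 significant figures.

L_Y/L_Q = (R_Y/R_Q)²(T_Y/T_Q)⁴ = (0.200)² × (2.00)⁴ = 0.6400.
F_Y/F_Q = (L_Y/L_Q)/(d_Y/d_Q)² = 0.6400 / (0.360)² = 4.938.

4.94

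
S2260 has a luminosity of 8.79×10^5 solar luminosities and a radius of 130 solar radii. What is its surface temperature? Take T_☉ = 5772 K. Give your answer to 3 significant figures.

T/T_☉ = (L/L_☉)^(1/4) / (R/R_☉)^(1/2)
T = 5772 × (8.79×10^5)^(1/4) / √(130) = 5772 × 30.62 / 11.40 = 1.550×10^4 K.

1.55×10^4 K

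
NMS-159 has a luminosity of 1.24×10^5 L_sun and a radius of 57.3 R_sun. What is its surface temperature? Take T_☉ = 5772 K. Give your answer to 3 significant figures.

T/T_☉ = (L/L_☉)^(1/4) / (R/R_☉)^(1/2)
T = 5772 × (1.24×10^5)^(1/4) / √(57.3) = 5772 × 18.77 / 7.570 = 1.431×10^4 K.

1.43×10^4 K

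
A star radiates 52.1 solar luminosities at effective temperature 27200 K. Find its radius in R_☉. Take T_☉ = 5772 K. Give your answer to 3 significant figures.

R/R_☉ = √(L/L_☉) / (T/T_☉)² = √(52.1) / (4.712)²
       = 7.218 / 22.21 = 0.3250.

0.325 R_☉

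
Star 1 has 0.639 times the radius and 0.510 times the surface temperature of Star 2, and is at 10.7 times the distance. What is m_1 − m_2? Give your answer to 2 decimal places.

L_1/L_2 = (0.639)²(0.510)⁴ = 0.02762.
F_1/F_2 = (L_1/L_2)/(d_1/d_2)² = 0.02762/114.5 = 2.413×10^-4.
m_1 − m_2 = −2.5 log₁₀(2.413×10^-4) = 9.04.

9.04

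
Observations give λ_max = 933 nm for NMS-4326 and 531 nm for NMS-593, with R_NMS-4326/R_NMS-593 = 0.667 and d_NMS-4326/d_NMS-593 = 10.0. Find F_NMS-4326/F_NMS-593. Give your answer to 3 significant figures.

4.67×10^-4

Wien's law: T_NMS-4326/T_NMS-593 = λ_NMS-593/λ_NMS-4326 = 531/933 = 0.5691.
L_NMS-4326/L_NMS-593 = (R_NMS-4326/R_NMS-593)²(T_NMS-4326/T_NMS-593)⁴ = (0.667)²(0.5691)⁴ = 0.04668.
F_NMS-4326/F_NMS-593 = (L_NMS-4326/L_NMS-593)/(d_NMS-4326/d_NMS-593)² = 0.04668/(10.0)² = 4.668×10^-4.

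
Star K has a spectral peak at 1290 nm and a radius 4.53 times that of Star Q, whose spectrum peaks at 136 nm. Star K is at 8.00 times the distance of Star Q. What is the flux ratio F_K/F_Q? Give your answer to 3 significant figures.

Wien's law: T_K/T_Q = λ_Q/λ_K = 136/1290 = 0.1054.
L_K/L_Q = (R_K/R_Q)²(T_K/T_Q)⁴ = (4.53)²(0.1054)⁴ = 0.002535.
F_K/F_Q = (L_K/L_Q)/(d_K/d_Q)² = 0.002535/(8.00)² = 3.961×10^-5.

3.96×10^-5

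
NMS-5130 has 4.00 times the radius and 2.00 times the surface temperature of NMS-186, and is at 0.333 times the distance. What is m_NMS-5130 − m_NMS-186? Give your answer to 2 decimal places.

L_NMS-5130/L_NMS-186 = (4.00)²(2.00)⁴ = 256.0.
F_NMS-5130/F_NMS-186 = (L_NMS-5130/L_NMS-186)/(d_NMS-5130/d_NMS-186)² = 256.0/0.1109 = 2309.
m_NMS-5130 − m_NMS-186 = −2.5 log₁₀(2309) = -8.41.

-8.41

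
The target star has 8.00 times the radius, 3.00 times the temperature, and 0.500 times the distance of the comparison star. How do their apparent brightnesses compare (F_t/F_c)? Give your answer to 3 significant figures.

L_t/L_c = (R_t/R_c)²(T_t/T_c)⁴ = (8.00)² × (3.00)⁴ = 5184.
F_t/F_c = (L_t/L_c)/(d_t/d_c)² = 5184 / (0.500)² = 2.074×10^4.

2.07×10^4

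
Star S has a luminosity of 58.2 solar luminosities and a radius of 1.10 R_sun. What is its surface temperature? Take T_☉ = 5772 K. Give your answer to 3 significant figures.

1.52×10^4 K

T/T_☉ = (L/L_☉)^(1/4) / (R/R_☉)^(1/2)
T = 5772 × (58.2)^(1/4) / √(1.10) = 5772 × 2.762 / 1.049 = 1.520×10^4 K.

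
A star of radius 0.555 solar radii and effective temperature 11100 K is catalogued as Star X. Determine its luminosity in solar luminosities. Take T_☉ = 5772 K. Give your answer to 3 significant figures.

4.21 solar luminosities

L/L_☉ = (R/R_☉)² (T/T_☉)⁴ = (0.555)² × (11100/5772)⁴
       = 0.3080 × (1.923)⁴ = 0.3080 × 13.68 = 4.213.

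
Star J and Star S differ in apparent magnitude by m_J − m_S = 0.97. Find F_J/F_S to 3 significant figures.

0.409

F_J/F_S = 10^(−(m_J − m_S)/2.5) = 10^(-0.97/2.5) = 10^-0.388 = 0.4093.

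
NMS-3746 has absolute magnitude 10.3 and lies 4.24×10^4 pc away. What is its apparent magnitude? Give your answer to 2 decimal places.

m = M + 5 log₁₀(d/10 pc) = 10.3 + 5 log₁₀(4.24×10^4/10)
  = 10.3 + 5 × 3.627 = 10.3 + 18.14 = 28.44.

28.44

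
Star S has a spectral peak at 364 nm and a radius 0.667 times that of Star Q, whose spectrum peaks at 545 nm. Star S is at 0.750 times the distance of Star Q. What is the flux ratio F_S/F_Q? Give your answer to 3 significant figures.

3.97

Wien's law: T_S/T_Q = λ_Q/λ_S = 545/364 = 1.497.
L_S/L_Q = (R_S/R_Q)²(T_S/T_Q)⁴ = (0.667)²(1.497)⁴ = 2.236.
F_S/F_Q = (L_S/L_Q)/(d_S/d_Q)² = 2.236/(0.750)² = 3.975.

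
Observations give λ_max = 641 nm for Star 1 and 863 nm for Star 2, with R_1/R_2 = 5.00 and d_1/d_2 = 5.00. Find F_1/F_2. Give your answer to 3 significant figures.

Wien's law: T_1/T_2 = λ_2/λ_1 = 863/641 = 1.346.
L_1/L_2 = (R_1/R_2)²(T_1/T_2)⁴ = (5.00)²(1.346)⁴ = 82.14.
F_1/F_2 = (L_1/L_2)/(d_1/d_2)² = 82.14/(5.00)² = 3.286.

3.29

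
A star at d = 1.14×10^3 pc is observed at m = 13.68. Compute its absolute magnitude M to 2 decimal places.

3.40

M = m − 5 log₁₀(d/10 pc) = 13.68 − 5 log₁₀(1.14×10^3/10)
  = 13.68 − 5 × 2.057 = 13.68 − 10.28 = 3.40.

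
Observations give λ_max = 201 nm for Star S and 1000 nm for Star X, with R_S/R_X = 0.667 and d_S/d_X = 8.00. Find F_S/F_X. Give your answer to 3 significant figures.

4.26

Wien's law: T_S/T_X = λ_X/λ_S = 1000/201 = 4.975.
L_S/L_X = (R_S/R_X)²(T_S/T_X)⁴ = (0.667)²(4.975)⁴ = 272.6.
F_S/F_X = (L_S/L_X)/(d_S/d_X)² = 272.6/(8.00)² = 4.259.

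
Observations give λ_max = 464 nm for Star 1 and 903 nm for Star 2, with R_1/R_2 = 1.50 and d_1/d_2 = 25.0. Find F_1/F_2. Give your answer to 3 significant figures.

0.0516

Wien's law: T_1/T_2 = λ_2/λ_1 = 903/464 = 1.946.
L_1/L_2 = (R_1/R_2)²(T_1/T_2)⁴ = (1.50)²(1.946)⁴ = 32.27.
F_1/F_2 = (L_1/L_2)/(d_1/d_2)² = 32.27/(25.0)² = 0.05164.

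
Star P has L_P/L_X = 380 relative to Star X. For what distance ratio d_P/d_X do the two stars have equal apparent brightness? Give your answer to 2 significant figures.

Equal flux requires L_P/d_P² = L_X/d_X², so d_P/d_X = √(L_P/L_X)
= √(380) = 19.49.

19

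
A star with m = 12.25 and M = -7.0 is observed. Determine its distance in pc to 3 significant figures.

m − M = 5 log₁₀(d/10 pc)
12.25 − (-7.0) = 19.25 = 5 log₁₀(d/10)
d = 10 × 10^(19.25/5) = 10 × 10^3.850 = 7.079×10^4 pc.

7.08×10^4 pc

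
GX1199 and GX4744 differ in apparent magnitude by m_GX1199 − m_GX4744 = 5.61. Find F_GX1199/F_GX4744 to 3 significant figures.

F_GX1199/F_GX4744 = 10^(−(m_GX1199 − m_GX4744)/2.5) = 10^(-5.61/2.5) = 10^-2.244 = 0.005702.

0.00570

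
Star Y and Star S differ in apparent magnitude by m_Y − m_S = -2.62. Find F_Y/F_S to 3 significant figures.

F_Y/F_S = 10^(−(m_Y − m_S)/2.5) = 10^(2.62/2.5) = 10^1.048 = 11.17.

11.2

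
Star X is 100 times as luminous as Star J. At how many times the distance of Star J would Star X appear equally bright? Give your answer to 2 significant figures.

Equal flux requires L_X/d_X² = L_J/d_J², so d_X/d_J = √(L_X/L_J)
= √(100) = 10.00.

10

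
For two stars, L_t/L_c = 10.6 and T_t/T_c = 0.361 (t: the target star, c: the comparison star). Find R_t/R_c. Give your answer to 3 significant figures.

25.0

L ∝ R²T⁴ gives R ∝ √L / T², so
R_t/R_c = √(10.6) / (0.361)² = 3.256 / 0.1303 = 24.98.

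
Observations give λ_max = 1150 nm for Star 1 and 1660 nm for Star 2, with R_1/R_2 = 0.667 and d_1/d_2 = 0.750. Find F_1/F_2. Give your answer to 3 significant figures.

Wien's law: T_1/T_2 = λ_2/λ_1 = 1660/1150 = 1.443.
L_1/L_2 = (R_1/R_2)²(T_1/T_2)⁴ = (0.667)²(1.443)⁴ = 1.931.
F_1/F_2 = (L_1/L_2)/(d_1/d_2)² = 1.931/(0.750)² = 3.434.

3.43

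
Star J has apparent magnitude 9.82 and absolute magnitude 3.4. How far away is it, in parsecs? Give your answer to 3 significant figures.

m − M = 5 log₁₀(d/10 pc)
9.82 − (3.4) = 6.42 = 5 log₁₀(d/10)
d = 10 × 10^(6.42/5) = 10 × 10^1.284 = 192.3 pc.

192 pc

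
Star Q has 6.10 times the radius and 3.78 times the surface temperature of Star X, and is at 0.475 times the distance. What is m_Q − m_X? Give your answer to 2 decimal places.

-11.32

L_Q/L_X = (6.10)²(3.78)⁴ = 7597.
F_Q/F_X = (L_Q/L_X)/(d_Q/d_X)² = 7597/0.2256 = 3.367×10^4.
m_Q − m_X = −2.5 log₁₀(3.367×10^4) = -11.32.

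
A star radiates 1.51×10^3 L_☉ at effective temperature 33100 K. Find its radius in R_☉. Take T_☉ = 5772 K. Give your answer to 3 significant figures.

R/R_☉ = √(L/L_☉) / (T/T_☉)² = √(1.51×10^3) / (5.735)²
       = 38.86 / 32.89 = 1.182.

1.18 R_☉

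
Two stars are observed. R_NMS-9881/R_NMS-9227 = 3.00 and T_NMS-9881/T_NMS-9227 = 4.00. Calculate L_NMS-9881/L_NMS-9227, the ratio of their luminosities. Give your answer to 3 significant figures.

From the Stefan–Boltzmann law, L ∝ R²T⁴, so
L_NMS-9881/L_NMS-9227 = (R_NMS-9881/R_NMS-9227)² (T_NMS-9881/T_NMS-9227)⁴ = (3.00)² × (4.00)⁴ = 9.000 × 256.0 = 2304.

2.30×10^3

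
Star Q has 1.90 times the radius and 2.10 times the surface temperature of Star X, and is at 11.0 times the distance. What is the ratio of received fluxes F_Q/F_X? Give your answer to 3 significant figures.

0.580

L_Q/L_X = (R_Q/R_X)²(T_Q/T_X)⁴ = (1.90)² × (2.10)⁴ = 70.21.
F_Q/F_X = (L_Q/L_X)/(d_Q/d_X)² = 70.21 / (11.0)² = 0.5802.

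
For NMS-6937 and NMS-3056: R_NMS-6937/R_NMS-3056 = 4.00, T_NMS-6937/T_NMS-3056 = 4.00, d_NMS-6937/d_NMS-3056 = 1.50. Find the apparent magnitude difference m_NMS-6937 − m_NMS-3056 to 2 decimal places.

-8.15

L_NMS-6937/L_NMS-3056 = (4.00)²(4.00)⁴ = 4096.
F_NMS-6937/F_NMS-3056 = (L_NMS-6937/L_NMS-3056)/(d_NMS-6937/d_NMS-3056)² = 4096/2.250 = 1820.
m_NMS-6937 − m_NMS-3056 = −2.5 log₁₀(1820) = -8.15.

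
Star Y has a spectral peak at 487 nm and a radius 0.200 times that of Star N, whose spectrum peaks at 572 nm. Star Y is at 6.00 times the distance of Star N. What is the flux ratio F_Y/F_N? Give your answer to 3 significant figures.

0.00211

Wien's law: T_Y/T_N = λ_N/λ_Y = 572/487 = 1.175.
L_Y/L_N = (R_Y/R_N)²(T_Y/T_N)⁴ = (0.200)²(1.175)⁴ = 0.07613.
F_Y/F_N = (L_Y/L_N)/(d_Y/d_N)² = 0.07613/(6.00)² = 0.002115.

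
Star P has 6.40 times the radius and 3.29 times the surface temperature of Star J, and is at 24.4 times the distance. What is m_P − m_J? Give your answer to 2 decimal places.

L_P/L_J = (6.40)²(3.29)⁴ = 4799.
F_P/F_J = (L_P/L_J)/(d_P/d_J)² = 4799/595.4 = 8.061.
m_P − m_J = −2.5 log₁₀(8.061) = -2.27.

-2.27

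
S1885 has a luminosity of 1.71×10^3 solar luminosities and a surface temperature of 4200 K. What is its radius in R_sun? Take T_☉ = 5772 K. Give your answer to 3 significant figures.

R/R_☉ = √(L/L_☉) / (T/T_☉)² = √(1.71×10^3) / (0.7277)²
       = 41.35 / 0.5295 = 78.10.

78.1 R_sun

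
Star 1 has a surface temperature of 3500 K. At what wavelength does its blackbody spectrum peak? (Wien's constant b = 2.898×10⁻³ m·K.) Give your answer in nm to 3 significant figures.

828 nm

λ_max = b/T = 2.898×10⁻³ / 3500 = 8.28×10^-7 m = 828.0 nm.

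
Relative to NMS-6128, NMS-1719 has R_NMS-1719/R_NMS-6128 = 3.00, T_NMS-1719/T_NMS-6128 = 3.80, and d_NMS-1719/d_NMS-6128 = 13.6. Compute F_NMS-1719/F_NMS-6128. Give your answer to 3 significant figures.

L_NMS-1719/L_NMS-6128 = (R_NMS-1719/R_NMS-6128)²(T_NMS-1719/T_NMS-6128)⁴ = (3.00)² × (3.80)⁴ = 1877.
F_NMS-1719/F_NMS-6128 = (L_NMS-1719/L_NMS-6128)/(d_NMS-1719/d_NMS-6128)² = 1877 / (13.6)² = 10.15.

10.1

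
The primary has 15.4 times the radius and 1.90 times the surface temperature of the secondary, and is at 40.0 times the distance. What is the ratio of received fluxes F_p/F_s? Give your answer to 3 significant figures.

1.93

L_p/L_s = (R_p/R_s)²(T_p/T_s)⁴ = (15.4)² × (1.90)⁴ = 3091.
F_p/F_s = (L_p/L_s)/(d_p/d_s)² = 3091 / (40.0)² = 1.932.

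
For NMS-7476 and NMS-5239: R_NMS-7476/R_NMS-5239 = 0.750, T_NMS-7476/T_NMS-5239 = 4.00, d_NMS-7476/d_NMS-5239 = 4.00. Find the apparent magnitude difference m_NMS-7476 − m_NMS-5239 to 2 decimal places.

-2.39

L_NMS-7476/L_NMS-5239 = (0.750)²(4.00)⁴ = 144.0.
F_NMS-7476/F_NMS-5239 = (L_NMS-7476/L_NMS-5239)/(d_NMS-7476/d_NMS-5239)² = 144.0/16.00 = 9.000.
m_NMS-7476 − m_NMS-5239 = −2.5 log₁₀(9.000) = -2.39.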